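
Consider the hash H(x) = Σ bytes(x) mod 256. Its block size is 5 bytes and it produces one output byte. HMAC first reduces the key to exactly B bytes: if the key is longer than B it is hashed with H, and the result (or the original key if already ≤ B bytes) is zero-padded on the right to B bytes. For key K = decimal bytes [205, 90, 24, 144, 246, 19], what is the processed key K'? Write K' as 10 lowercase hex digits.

d800000000

|K| = 6 > B = 5, so first hash the key.
H(K): sum = 205+90+24+144+246+19 = 728; mod 256 = 216 → d8.
Zero-pad H(K) = d8 to 5 bytes: K' = d8 00 00 00 00.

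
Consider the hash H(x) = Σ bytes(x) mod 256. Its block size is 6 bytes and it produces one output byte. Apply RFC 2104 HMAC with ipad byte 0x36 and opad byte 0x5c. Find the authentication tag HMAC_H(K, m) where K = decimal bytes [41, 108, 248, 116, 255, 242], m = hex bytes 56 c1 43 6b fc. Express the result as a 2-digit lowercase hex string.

Key decimal bytes [41, 108, 248, 116, 255, 242] = 29 6c f8 74 ff f2 is exactly B = 6 bytes: K' = 29 6c f8 74 ff f2.
K' ⊕ ipad = 1f 5a ce 42 c9 c4.  K' ⊕ opad = 75 30 a4 28 a3 ae.
Inner input = (K'⊕ipad) ∥ m = 1f 5a ce 42 c9 c4 ∥ 56 c1 43 6b fc.
Inner hash: sum = 31+90+206+66+201+196+86+193+67+107+252 = 1495; mod 256 = 215 → d7.
Outer input = (K'⊕opad) ∥ inner = 75 30 a4 28 a3 ae ∥ d7.
Outer hash (tag): sum = 117+48+164+40+163+174+215 = 921; mod 256 = 153 → 99.

99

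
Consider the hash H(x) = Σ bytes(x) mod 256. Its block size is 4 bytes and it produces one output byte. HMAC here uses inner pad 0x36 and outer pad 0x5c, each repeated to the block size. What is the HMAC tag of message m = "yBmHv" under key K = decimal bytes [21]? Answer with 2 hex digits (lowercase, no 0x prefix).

Key decimal bytes [21] = 15 is 1 byte ≤ B = 4; zero-pad to 4 bytes: K' = 15 00 00 00.
K' ⊕ ipad = 23 36 36 36.  K' ⊕ opad = 49 5c 5c 5c.
Inner input = (K'⊕ipad) ∥ m = 23 36 36 36 ∥ 79 42 6d 48 76.
Inner hash: sum = 35+54+54+54+121+66+109+72+118 = 683; mod 256 = 171 → ab.
Outer input = (K'⊕opad) ∥ inner = 49 5c 5c 5c ∥ ab.
Outer hash (tag): sum = 73+92+92+92+171 = 520; mod 256 = 8 → 08.

08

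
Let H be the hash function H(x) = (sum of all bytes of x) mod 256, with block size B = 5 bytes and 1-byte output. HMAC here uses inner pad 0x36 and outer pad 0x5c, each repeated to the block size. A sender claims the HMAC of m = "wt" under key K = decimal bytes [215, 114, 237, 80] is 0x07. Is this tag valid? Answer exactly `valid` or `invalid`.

invalid

Key decimal bytes [215, 114, 237, 80] = d7 72 ed 50 is 4 bytes ≤ B = 5; zero-pad to 5 bytes: K' = d7 72 ed 50 00.
K' ⊕ ipad = e1 44 db 66 36; K' ⊕ opad = 8b 2e b1 0c 5c.
Inner hash: sum = 225+68+219+102+54+119+116 = 903; mod 256 = 135 → 87.
Outer hash (recomputed tag): sum = 139+46+177+12+92+135 = 601; mod 256 = 89 → 59.
Recomputed tag = 59; claimed = 07 → mismatch.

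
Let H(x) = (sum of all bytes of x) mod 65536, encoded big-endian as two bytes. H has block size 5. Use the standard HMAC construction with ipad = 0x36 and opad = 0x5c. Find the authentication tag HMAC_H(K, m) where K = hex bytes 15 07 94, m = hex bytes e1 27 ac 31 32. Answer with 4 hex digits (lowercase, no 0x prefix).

02a0

Key hex bytes 15 07 94 is 3 bytes ≤ B = 5; zero-pad to 5 bytes: K' = 15 07 94 00 00.
K' ⊕ ipad = 23 31 a2 36 36.  K' ⊕ opad = 49 5b c8 5c 5c.
Inner input = (K'⊕ipad) ∥ m = 23 31 a2 36 36 ∥ e1 27 ac 31 32.
Inner hash: sum = 35+49+162+54+54+225+39+172+49+50 = 889 → 03 79.
Outer input = (K'⊕opad) ∥ inner = 49 5b c8 5c 5c ∥ 03 79.
Outer hash (tag): sum = 73+91+200+92+92+3+121 = 672 → 02 a0.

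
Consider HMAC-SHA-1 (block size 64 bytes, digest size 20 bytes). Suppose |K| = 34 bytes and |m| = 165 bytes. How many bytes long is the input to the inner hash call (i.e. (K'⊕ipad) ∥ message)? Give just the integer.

Key is 34 ≤ 64 bytes, zero-padded: |K'| = 64.
Inner input = (K'⊕ipad) ∥ m → 64 + 165 = 229 bytes.

229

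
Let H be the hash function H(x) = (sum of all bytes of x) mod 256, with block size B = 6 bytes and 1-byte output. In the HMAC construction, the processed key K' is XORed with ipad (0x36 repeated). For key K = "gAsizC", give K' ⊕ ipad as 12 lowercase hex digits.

5177455f4c75

Key "gAsizC" = 67 41 73 69 7a 43 is exactly B = 6 bytes: K' = 67 41 73 69 7a 43.
XOR each byte with 0x36: 67⊕36=51, 41⊕36=77, 73⊕36=45, 69⊕36=5f, 7a⊕36=4c, 43⊕36=75.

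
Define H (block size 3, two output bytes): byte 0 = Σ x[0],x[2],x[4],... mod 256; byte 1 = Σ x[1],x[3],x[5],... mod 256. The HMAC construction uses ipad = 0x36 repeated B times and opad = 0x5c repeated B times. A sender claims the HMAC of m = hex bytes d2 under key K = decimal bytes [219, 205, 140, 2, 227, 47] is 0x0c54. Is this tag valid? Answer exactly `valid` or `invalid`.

Key decimal bytes [219, 205, 140, 2, 227, 47] = db cd 8c 02 e3 2f is 6 bytes > B = 3, so hash it first: H(key) = 4a fe, then zero-pad to 3 bytes: K' = 4a fe 00.
K' ⊕ ipad = 7c c8 36; K' ⊕ opad = 16 a2 5c.
Inner hash: even-index sum = 178 mod 256 = 178; odd-index sum = 410 mod 256 = 154 → b2 9a.
Outer hash (recomputed tag): even-index sum = 268 mod 256 = 12; odd-index sum = 340 mod 256 = 84 → 0c 54.
Recomputed tag = 0c54; claimed = 0c54 → match.

valid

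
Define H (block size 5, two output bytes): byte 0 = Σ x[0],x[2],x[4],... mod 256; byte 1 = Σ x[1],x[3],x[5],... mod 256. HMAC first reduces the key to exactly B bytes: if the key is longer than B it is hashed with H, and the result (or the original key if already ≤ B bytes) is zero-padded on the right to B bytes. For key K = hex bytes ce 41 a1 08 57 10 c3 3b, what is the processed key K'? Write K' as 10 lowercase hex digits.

|K| = 8 > B = 5, so first hash the key.
H(K): even-index sum = 649 mod 256 = 137; odd-index sum = 148 mod 256 = 148 → 89 94.
Zero-pad H(K) = 89 94 to 5 bytes: K' = 89 94 00 00 00.

8994000000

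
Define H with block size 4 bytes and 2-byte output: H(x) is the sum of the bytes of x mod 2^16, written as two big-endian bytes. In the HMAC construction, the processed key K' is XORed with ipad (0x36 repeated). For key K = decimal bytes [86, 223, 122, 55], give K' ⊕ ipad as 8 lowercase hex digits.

60e94c01

Key decimal bytes [86, 223, 122, 55] = 56 df 7a 37 is exactly B = 4 bytes: K' = 56 df 7a 37.
XOR each byte with 0x36: 56⊕36=60, df⊕36=e9, 7a⊕36=4c, 37⊕36=01.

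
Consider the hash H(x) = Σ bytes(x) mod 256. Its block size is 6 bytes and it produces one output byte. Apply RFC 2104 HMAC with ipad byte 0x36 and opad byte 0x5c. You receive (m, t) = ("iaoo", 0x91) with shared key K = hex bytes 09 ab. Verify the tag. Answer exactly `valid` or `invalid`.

invalid

Key hex bytes 09 ab is 2 bytes ≤ B = 6; zero-pad to 6 bytes: K' = 09 ab 00 00 00 00.
K' ⊕ ipad = 3f 9d 36 36 36 36; K' ⊕ opad = 55 f7 5c 5c 5c 5c.
Inner hash: sum = 63+157+54+54+54+54+105+97+111+111 = 860; mod 256 = 92 → 5c.
Outer hash (recomputed tag): sum = 85+247+92+92+92+92+92 = 792; mod 256 = 24 → 18.
Recomputed tag = 18; claimed = 91 → mismatch.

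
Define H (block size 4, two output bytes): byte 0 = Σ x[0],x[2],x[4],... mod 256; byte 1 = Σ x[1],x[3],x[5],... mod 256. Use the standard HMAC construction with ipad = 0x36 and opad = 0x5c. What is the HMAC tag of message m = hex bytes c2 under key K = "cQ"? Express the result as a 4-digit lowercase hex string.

Key "cQ" = 63 51 is 2 bytes ≤ B = 4; zero-pad to 4 bytes: K' = 63 51 00 00.
K' ⊕ ipad = 55 67 36 36.  K' ⊕ opad = 3f 0d 5c 5c.
Inner input = (K'⊕ipad) ∥ m = 55 67 36 36 ∥ c2.
Inner hash: even-index sum = 333 mod 256 = 77; odd-index sum = 157 mod 256 = 157 → 4d 9d.
Outer input = (K'⊕opad) ∥ inner = 3f 0d 5c 5c ∥ 4d 9d.
Outer hash (tag): even-index sum = 232 mod 256 = 232; odd-index sum = 262 mod 256 = 6 → e8 06.

e806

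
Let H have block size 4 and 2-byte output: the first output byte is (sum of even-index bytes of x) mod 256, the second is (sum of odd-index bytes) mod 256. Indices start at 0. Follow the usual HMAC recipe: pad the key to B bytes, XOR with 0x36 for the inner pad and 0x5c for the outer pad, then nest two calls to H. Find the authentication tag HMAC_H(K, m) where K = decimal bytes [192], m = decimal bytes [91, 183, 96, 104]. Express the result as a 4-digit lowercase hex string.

Key decimal bytes [192] = c0 is 1 byte ≤ B = 4; zero-pad to 4 bytes: K' = c0 00 00 00.
K' ⊕ ipad = f6 36 36 36.  K' ⊕ opad = 9c 5c 5c 5c.
Inner input = (K'⊕ipad) ∥ m = f6 36 36 36 ∥ 5b b7 60 68.
Inner hash: even-index sum = 487 mod 256 = 231; odd-index sum = 395 mod 256 = 139 → e7 8b.
Outer input = (K'⊕opad) ∥ inner = 9c 5c 5c 5c ∥ e7 8b.
Outer hash (tag): even-index sum = 479 mod 256 = 223; odd-index sum = 323 mod 256 = 67 → df 43.

df43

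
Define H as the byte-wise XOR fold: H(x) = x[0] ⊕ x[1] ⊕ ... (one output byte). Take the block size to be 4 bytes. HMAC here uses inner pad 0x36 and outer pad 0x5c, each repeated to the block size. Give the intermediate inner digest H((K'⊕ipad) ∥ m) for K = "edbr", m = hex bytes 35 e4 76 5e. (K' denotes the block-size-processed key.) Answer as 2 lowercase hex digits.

Key "edbr" = 65 64 62 72 is exactly B = 4 bytes: K' = 65 64 62 72.
K' ⊕ ipad = 53 52 54 44.
Inner input = 53 52 54 44 ∥ 35 e4 76 5e.
Inner hash: XOR 53⊕52⊕54⊕44⊕35⊕e4⊕76⊕5e = e8.

e8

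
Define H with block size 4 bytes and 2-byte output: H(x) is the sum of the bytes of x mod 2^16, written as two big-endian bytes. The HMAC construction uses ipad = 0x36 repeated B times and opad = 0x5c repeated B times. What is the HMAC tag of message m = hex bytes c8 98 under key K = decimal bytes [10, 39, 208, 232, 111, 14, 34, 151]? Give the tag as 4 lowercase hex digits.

0186

Key decimal bytes [10, 39, 208, 232, 111, 14, 34, 151] = 0a 27 d0 e8 6f 0e 22 97 is 8 bytes > B = 4, so hash it first: H(key) = 03 1f, then zero-pad to 4 bytes: K' = 03 1f 00 00.
K' ⊕ ipad = 35 29 36 36.  K' ⊕ opad = 5f 43 5c 5c.
Inner input = (K'⊕ipad) ∥ m = 35 29 36 36 ∥ c8 98.
Inner hash: sum = 53+41+54+54+200+152 = 554 → 02 2a.
Outer input = (K'⊕opad) ∥ inner = 5f 43 5c 5c ∥ 02 2a.
Outer hash (tag): sum = 95+67+92+92+2+42 = 390 → 01 86.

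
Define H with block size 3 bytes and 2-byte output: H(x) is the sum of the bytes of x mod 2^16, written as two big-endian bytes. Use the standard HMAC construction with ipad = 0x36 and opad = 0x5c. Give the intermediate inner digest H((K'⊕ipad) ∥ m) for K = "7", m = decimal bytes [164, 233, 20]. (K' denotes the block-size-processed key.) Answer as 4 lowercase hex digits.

020e

Key "7" = 37 is 1 byte ≤ B = 3; zero-pad to 3 bytes: K' = 37 00 00.
K' ⊕ ipad = 01 36 36.
Inner input = 01 36 36 ∥ a4 e9 14.
Inner hash: sum = 1+54+54+164+233+20 = 526 → 02 0e.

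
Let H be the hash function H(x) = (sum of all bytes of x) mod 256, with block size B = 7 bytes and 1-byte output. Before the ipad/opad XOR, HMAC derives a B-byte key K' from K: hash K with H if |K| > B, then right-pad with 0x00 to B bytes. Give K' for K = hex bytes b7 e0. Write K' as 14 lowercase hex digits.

Key hex bytes b7 e0 is 2 bytes ≤ B = 7; zero-pad to 7 bytes: K' = b7 e0 00 00 00 00 00.

b7e00000000000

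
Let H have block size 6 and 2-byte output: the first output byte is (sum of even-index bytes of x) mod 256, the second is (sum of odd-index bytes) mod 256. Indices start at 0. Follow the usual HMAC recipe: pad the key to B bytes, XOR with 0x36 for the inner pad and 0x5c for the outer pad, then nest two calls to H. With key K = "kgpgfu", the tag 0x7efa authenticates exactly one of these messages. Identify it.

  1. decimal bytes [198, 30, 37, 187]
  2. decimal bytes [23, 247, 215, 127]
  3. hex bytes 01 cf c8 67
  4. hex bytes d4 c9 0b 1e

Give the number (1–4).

Key "kgpgfu" = 6b 67 70 67 66 75 is exactly B = 6 bytes: K' = 6b 67 70 67 66 75.
K' ⊕ ipad = 5d 51 46 51 50 43; K' ⊕ opad = 37 3b 2c 3b 3a 29.
m1: inner = H(5d 51 46 51 50 43 c6 1e 25 bb) = de be; tag = H(37 3b 2c 3b 3a 29 de be) = 7b5d
m2: inner = H(5d 51 46 51 50 43 17 f7 d7 7f) = e1 5b; tag = H(37 3b 2c 3b 3a 29 e1 5b) = 7efa ← matches
m3: inner = H(5d 51 46 51 50 43 01 cf c8 67) = bc 1b; tag = H(37 3b 2c 3b 3a 29 bc 1b) = 59ba
m4: inner = H(5d 51 46 51 50 43 d4 c9 0b 1e) = d2 cc; tag = H(37 3b 2c 3b 3a 29 d2 cc) = 6f6b

2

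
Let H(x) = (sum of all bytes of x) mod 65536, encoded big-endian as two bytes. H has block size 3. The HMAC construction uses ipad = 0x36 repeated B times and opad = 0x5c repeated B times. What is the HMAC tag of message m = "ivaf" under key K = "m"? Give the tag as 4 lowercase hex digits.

0158

Key "m" = 6d is 1 byte ≤ B = 3; zero-pad to 3 bytes: K' = 6d 00 00.
K' ⊕ ipad = 5b 36 36.  K' ⊕ opad = 31 5c 5c.
Inner input = (K'⊕ipad) ∥ m = 5b 36 36 ∥ 69 76 61 66.
Inner hash: sum = 91+54+54+105+118+97+102 = 621 → 02 6d.
Outer input = (K'⊕opad) ∥ inner = 31 5c 5c ∥ 02 6d.
Outer hash (tag): sum = 49+92+92+2+109 = 344 → 01 58.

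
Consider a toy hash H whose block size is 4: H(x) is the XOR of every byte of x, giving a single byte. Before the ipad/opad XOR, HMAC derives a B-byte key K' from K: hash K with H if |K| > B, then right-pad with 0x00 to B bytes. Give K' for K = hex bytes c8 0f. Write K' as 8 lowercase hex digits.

Key hex bytes c8 0f is 2 bytes ≤ B = 4; zero-pad to 4 bytes: K' = c8 0f 00 00.

c80f0000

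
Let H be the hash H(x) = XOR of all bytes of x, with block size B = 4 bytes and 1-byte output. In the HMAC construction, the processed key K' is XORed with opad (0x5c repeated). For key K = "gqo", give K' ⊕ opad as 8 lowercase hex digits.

Key "gqo" = 67 71 6f is 3 bytes ≤ B = 4; zero-pad to 4 bytes: K' = 67 71 6f 00.
XOR each byte with 0x5c: 67⊕5c=3b, 71⊕5c=2d, 6f⊕5c=33, 00⊕5c=5c.

3b2d335c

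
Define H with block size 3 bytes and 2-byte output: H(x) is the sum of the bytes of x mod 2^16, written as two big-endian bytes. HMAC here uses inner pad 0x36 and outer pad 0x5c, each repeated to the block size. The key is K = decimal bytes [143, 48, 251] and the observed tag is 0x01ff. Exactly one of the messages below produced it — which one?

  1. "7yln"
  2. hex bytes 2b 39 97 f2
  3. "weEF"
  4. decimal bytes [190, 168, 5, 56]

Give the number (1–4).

Key decimal bytes [143, 48, 251] = 8f 30 fb is exactly B = 3 bytes: K' = 8f 30 fb.
K' ⊕ ipad = b9 06 cd; K' ⊕ opad = d3 6c a7.
m1: inner = H(b9 06 cd 37 79 6c 6e) = 03 16; tag = H(d3 6c a7 03 16) = 01ff ← matches
m2: inner = H(b9 06 cd 2b 39 97 f2) = 03 79; tag = H(d3 6c a7 03 79) = 0262
m3: inner = H(b9 06 cd 77 65 45 46) = 02 f3; tag = H(d3 6c a7 02 f3) = 02db
m4: inner = H(b9 06 cd be a8 05 38) = 03 2f; tag = H(d3 6c a7 03 2f) = 0218

1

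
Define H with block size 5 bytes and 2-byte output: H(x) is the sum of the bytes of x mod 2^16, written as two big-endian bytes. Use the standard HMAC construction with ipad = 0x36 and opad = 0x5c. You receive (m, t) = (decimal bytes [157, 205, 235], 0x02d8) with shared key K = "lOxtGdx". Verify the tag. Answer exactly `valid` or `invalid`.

invalid

Key "lOxtGdx" = 6c 4f 78 74 47 64 78 is 7 bytes > B = 5, so hash it first: H(key) = 02 ca, then zero-pad to 5 bytes: K' = 02 ca 00 00 00.
K' ⊕ ipad = 34 fc 36 36 36; K' ⊕ opad = 5e 96 5c 5c 5c.
Inner hash: sum = 52+252+54+54+54+157+205+235 = 1063 → 04 27.
Outer hash (recomputed tag): sum = 94+150+92+92+92+4+39 = 563 → 02 33.
Recomputed tag = 0233; claimed = 02d8 → mismatch.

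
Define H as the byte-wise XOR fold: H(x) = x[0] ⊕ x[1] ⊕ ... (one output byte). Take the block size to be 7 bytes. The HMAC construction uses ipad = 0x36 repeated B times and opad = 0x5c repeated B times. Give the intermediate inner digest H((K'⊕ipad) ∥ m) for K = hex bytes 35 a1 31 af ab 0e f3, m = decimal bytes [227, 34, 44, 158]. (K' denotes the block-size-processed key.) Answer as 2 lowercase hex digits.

19

Key hex bytes 35 a1 31 af ab 0e f3 is exactly B = 7 bytes: K' = 35 a1 31 af ab 0e f3.
K' ⊕ ipad = 03 97 07 99 9d 38 c5.
Inner input = 03 97 07 99 9d 38 c5 ∥ e3 22 2c 9e.
Inner hash: XOR 03⊕97⊕07⊕99⊕9d⊕38⊕c5⊕e3⊕22⊕2c⊕9e = 19.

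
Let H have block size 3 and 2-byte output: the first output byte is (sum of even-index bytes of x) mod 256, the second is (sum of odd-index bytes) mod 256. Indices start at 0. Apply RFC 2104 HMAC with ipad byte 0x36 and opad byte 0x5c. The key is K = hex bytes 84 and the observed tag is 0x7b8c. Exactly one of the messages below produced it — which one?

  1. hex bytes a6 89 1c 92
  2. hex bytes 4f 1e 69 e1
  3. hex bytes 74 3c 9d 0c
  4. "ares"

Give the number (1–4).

Key hex bytes 84 is 1 byte ≤ B = 3; zero-pad to 3 bytes: K' = 84 00 00.
K' ⊕ ipad = b2 36 36; K' ⊕ opad = d8 5c 5c.
m1: inner = H(b2 36 36 a6 89 1c 92) = 03 f8; tag = H(d8 5c 5c 03 f8) = 2c5f
m2: inner = H(b2 36 36 4f 1e 69 e1) = e7 ee; tag = H(d8 5c 5c e7 ee) = 2243
m3: inner = H(b2 36 36 74 3c 9d 0c) = 30 47; tag = H(d8 5c 5c 30 47) = 7b8c ← matches
m4: inner = H(b2 36 36 61 72 65 73) = cd fc; tag = H(d8 5c 5c cd fc) = 3029

3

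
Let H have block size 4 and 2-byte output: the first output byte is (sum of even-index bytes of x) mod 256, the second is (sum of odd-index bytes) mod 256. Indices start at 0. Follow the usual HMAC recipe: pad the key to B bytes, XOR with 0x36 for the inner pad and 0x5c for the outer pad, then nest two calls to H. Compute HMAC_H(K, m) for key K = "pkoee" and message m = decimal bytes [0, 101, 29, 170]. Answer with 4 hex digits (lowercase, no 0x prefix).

Key "pkoee" = 70 6b 6f 65 65 is 5 bytes > B = 4, so hash it first: H(key) = 44 d0, then zero-pad to 4 bytes: K' = 44 d0 00 00.
K' ⊕ ipad = 72 e6 36 36.  K' ⊕ opad = 18 8c 5c 5c.
Inner input = (K'⊕ipad) ∥ m = 72 e6 36 36 ∥ 00 65 1d aa.
Inner hash: even-index sum = 197 mod 256 = 197; odd-index sum = 555 mod 256 = 43 → c5 2b.
Outer input = (K'⊕opad) ∥ inner = 18 8c 5c 5c ∥ c5 2b.
Outer hash (tag): even-index sum = 313 mod 256 = 57; odd-index sum = 275 mod 256 = 19 → 39 13.

3913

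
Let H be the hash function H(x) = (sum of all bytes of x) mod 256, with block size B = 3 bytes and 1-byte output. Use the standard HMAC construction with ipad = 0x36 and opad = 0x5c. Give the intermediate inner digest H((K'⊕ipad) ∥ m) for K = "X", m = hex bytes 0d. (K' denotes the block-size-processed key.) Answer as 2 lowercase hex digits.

Key "X" = 58 is 1 byte ≤ B = 3; zero-pad to 3 bytes: K' = 58 00 00.
K' ⊕ ipad = 6e 36 36.
Inner input = 6e 36 36 ∥ 0d.
Inner hash: sum = 110+54+54+13 = 231 → e7.

e7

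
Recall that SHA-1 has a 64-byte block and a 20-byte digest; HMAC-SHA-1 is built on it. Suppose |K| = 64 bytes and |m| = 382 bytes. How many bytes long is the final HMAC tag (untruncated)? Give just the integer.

20

The tag is one SHA-1 digest: 20 bytes.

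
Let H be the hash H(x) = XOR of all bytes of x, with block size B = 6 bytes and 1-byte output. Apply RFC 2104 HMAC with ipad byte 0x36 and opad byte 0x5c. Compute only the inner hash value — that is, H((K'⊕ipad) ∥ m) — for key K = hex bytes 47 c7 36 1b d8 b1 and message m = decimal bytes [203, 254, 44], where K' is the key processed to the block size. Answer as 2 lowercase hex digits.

dd

Key hex bytes 47 c7 36 1b d8 b1 is exactly B = 6 bytes: K' = 47 c7 36 1b d8 b1.
K' ⊕ ipad = 71 f1 00 2d ee 87.
Inner input = 71 f1 00 2d ee 87 ∥ cb fe 2c.
Inner hash: XOR 71⊕f1⊕00⊕2d⊕ee⊕87⊕cb⊕fe⊕2c = dd.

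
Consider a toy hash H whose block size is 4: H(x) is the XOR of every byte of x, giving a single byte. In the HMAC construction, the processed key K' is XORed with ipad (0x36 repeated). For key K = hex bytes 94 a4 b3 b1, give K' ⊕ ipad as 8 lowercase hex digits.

a2928587

Key hex bytes 94 a4 b3 b1 is exactly B = 4 bytes: K' = 94 a4 b3 b1.
XOR each byte with 0x36: 94⊕36=a2, a4⊕36=92, b3⊕36=85, b1⊕36=87.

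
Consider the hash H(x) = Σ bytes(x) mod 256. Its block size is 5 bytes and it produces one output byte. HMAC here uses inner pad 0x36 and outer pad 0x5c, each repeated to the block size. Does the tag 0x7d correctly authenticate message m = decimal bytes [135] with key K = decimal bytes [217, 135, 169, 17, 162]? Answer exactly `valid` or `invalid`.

invalid

Key decimal bytes [217, 135, 169, 17, 162] = d9 87 a9 11 a2 is exactly B = 5 bytes: K' = d9 87 a9 11 a2.
K' ⊕ ipad = ef b1 9f 27 94; K' ⊕ opad = 85 db f5 4d fe.
Inner hash: sum = 239+177+159+39+148+135 = 897; mod 256 = 129 → 81.
Outer hash (recomputed tag): sum = 133+219+245+77+254+129 = 1057; mod 256 = 33 → 21.
Recomputed tag = 21; claimed = 7d → mismatch.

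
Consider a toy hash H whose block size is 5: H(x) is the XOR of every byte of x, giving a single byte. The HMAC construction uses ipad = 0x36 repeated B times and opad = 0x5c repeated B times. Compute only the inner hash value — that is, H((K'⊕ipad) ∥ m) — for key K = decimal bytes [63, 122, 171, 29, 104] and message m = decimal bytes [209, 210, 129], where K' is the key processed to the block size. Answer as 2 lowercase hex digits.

2f

Key decimal bytes [63, 122, 171, 29, 104] = 3f 7a ab 1d 68 is exactly B = 5 bytes: K' = 3f 7a ab 1d 68.
K' ⊕ ipad = 09 4c 9d 2b 5e.
Inner input = 09 4c 9d 2b 5e ∥ d1 d2 81.
Inner hash: XOR 09⊕4c⊕9d⊕2b⊕5e⊕d1⊕d2⊕81 = 2f.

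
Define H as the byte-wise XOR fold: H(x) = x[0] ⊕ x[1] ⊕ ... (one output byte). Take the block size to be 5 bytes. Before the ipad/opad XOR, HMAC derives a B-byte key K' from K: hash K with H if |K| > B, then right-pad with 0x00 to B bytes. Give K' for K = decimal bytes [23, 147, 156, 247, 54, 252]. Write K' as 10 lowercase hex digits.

|K| = 6 > B = 5, so first hash the key.
H(K): XOR 17⊕93⊕9c⊕f7⊕36⊕fc = 25.
Zero-pad H(K) = 25 to 5 bytes: K' = 25 00 00 00 00.

2500000000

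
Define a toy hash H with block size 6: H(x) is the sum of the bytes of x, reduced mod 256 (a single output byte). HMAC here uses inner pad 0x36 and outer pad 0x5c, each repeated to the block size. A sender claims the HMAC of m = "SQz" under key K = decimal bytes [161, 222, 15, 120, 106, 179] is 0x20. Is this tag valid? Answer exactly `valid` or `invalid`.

valid

Key decimal bytes [161, 222, 15, 120, 106, 179] = a1 de 0f 78 6a b3 is exactly B = 6 bytes: K' = a1 de 0f 78 6a b3.
K' ⊕ ipad = 97 e8 39 4e 5c 85; K' ⊕ opad = fd 82 53 24 36 ef.
Inner hash: sum = 151+232+57+78+92+133+83+81+122 = 1029; mod 256 = 5 → 05.
Outer hash (recomputed tag): sum = 253+130+83+36+54+239+5 = 800; mod 256 = 32 → 20.
Recomputed tag = 20; claimed = 20 → match.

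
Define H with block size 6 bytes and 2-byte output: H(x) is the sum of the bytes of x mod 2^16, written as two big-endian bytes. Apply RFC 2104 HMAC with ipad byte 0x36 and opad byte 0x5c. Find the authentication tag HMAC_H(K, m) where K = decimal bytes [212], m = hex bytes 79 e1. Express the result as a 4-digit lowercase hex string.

02a1

Key decimal bytes [212] = d4 is 1 byte ≤ B = 6; zero-pad to 6 bytes: K' = d4 00 00 00 00 00.
K' ⊕ ipad = e2 36 36 36 36 36.  K' ⊕ opad = 88 5c 5c 5c 5c 5c.
Inner input = (K'⊕ipad) ∥ m = e2 36 36 36 36 36 ∥ 79 e1.
Inner hash: sum = 226+54+54+54+54+54+121+225 = 842 → 03 4a.
Outer input = (K'⊕opad) ∥ inner = 88 5c 5c 5c 5c 5c ∥ 03 4a.
Outer hash (tag): sum = 136+92+92+92+92+92+3+74 = 673 → 02 a1.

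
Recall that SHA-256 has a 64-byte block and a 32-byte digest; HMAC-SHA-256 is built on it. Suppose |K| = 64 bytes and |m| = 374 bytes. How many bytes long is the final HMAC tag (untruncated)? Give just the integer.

32

The tag is one SHA-256 digest: 32 bytes.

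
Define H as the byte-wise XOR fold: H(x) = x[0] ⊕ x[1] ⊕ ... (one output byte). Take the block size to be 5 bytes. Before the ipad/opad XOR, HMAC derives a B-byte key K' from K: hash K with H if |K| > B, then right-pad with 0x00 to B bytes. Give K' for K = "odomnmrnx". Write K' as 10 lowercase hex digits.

6e00000000

|K| = 9 > B = 5, so first hash the key.
H(K): XOR 6f⊕64⊕6f⊕6d⊕6e⊕6d⊕72⊕6e⊕78 = 6e.
Zero-pad H(K) = 6e to 5 bytes: K' = 6e 00 00 00 00.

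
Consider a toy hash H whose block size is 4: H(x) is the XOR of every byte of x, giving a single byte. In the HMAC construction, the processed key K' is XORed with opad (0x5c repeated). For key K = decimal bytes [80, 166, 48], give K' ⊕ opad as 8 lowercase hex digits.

0cfa6c5c

Key decimal bytes [80, 166, 48] = 50 a6 30 is 3 bytes ≤ B = 4; zero-pad to 4 bytes: K' = 50 a6 30 00.
XOR each byte with 0x5c: 50⊕5c=0c, a6⊕5c=fa, 30⊕5c=6c, 00⊕5c=5c.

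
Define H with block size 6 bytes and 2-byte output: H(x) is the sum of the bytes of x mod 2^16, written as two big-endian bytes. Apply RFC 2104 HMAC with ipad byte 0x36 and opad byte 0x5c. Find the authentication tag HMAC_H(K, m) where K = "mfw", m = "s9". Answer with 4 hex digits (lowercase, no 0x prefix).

01e6

Key "mfw" = 6d 66 77 is 3 bytes ≤ B = 6; zero-pad to 6 bytes: K' = 6d 66 77 00 00 00.
K' ⊕ ipad = 5b 50 41 36 36 36.  K' ⊕ opad = 31 3a 2b 5c 5c 5c.
Inner input = (K'⊕ipad) ∥ m = 5b 50 41 36 36 36 ∥ 73 39.
Inner hash: sum = 91+80+65+54+54+54+115+57 = 570 → 02 3a.
Outer input = (K'⊕opad) ∥ inner = 31 3a 2b 5c 5c 5c ∥ 02 3a.
Outer hash (tag): sum = 49+58+43+92+92+92+2+58 = 486 → 01 e6.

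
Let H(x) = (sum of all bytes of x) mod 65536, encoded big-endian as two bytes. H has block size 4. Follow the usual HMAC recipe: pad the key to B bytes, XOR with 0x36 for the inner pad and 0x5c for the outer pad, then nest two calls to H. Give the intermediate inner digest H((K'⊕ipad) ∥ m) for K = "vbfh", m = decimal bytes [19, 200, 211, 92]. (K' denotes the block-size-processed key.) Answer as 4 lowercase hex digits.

034c

Key "vbfh" = 76 62 66 68 is exactly B = 4 bytes: K' = 76 62 66 68.
K' ⊕ ipad = 40 54 50 5e.
Inner input = 40 54 50 5e ∥ 13 c8 d3 5c.
Inner hash: sum = 64+84+80+94+19+200+211+92 = 844 → 03 4c.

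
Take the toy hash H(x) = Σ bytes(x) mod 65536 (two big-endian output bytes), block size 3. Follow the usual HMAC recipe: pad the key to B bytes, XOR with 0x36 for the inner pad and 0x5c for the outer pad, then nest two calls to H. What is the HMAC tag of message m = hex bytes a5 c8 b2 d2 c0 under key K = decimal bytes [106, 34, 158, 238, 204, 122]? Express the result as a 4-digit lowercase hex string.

Key decimal bytes [106, 34, 158, 238, 204, 122] = 6a 22 9e ee cc 7a is 6 bytes > B = 3, so hash it first: H(key) = 03 5e, then zero-pad to 3 bytes: K' = 03 5e 00.
K' ⊕ ipad = 35 68 36.  K' ⊕ opad = 5f 02 5c.
Inner input = (K'⊕ipad) ∥ m = 35 68 36 ∥ a5 c8 b2 d2 c0.
Inner hash: sum = 53+104+54+165+200+178+210+192 = 1156 → 04 84.
Outer input = (K'⊕opad) ∥ inner = 5f 02 5c ∥ 04 84.
Outer hash (tag): sum = 95+2+92+4+132 = 325 → 01 45.

0145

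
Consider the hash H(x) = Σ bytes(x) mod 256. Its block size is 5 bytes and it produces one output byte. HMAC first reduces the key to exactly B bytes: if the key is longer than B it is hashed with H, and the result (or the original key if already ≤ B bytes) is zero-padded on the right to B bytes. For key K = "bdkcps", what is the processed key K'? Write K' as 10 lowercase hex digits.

7700000000

|K| = 6 > B = 5, so first hash the key.
H(K): sum = 98+100+107+99+112+115 = 631; mod 256 = 119 → 77.
Zero-pad H(K) = 77 to 5 bytes: K' = 77 00 00 00 00.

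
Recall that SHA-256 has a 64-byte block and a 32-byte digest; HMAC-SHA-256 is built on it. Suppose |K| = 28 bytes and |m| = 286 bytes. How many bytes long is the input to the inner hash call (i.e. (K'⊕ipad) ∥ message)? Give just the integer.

350

Key is 28 ≤ 64 bytes, zero-padded: |K'| = 64.
Inner input = (K'⊕ipad) ∥ m → 64 + 286 = 350 bytes.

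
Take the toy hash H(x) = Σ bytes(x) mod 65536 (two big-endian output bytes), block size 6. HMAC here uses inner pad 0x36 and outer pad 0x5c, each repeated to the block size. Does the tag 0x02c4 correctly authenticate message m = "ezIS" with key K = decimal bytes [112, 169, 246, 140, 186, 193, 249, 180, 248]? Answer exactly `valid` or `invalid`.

Key decimal bytes [112, 169, 246, 140, 186, 193, 249, 180, 248] = 70 a9 f6 8c ba c1 f9 b4 f8 is 9 bytes > B = 6, so hash it first: H(key) = 06 bb, then zero-pad to 6 bytes: K' = 06 bb 00 00 00 00.
K' ⊕ ipad = 30 8d 36 36 36 36; K' ⊕ opad = 5a e7 5c 5c 5c 5c.
Inner hash: sum = 48+141+54+54+54+54+101+122+73+83 = 784 → 03 10.
Outer hash (recomputed tag): sum = 90+231+92+92+92+92+3+16 = 708 → 02 c4.
Recomputed tag = 02c4; claimed = 02c4 → match.

valid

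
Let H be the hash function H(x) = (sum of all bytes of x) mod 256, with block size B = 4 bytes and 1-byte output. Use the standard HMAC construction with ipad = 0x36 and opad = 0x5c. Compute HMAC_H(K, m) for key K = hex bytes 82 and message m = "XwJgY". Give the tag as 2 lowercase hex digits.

21

Key hex bytes 82 is 1 byte ≤ B = 4; zero-pad to 4 bytes: K' = 82 00 00 00.
K' ⊕ ipad = b4 36 36 36.  K' ⊕ opad = de 5c 5c 5c.
Inner input = (K'⊕ipad) ∥ m = b4 36 36 36 ∥ 58 77 4a 67 59.
Inner hash: sum = 180+54+54+54+88+119+74+103+89 = 815; mod 256 = 47 → 2f.
Outer input = (K'⊕opad) ∥ inner = de 5c 5c 5c ∥ 2f.
Outer hash (tag): sum = 222+92+92+92+47 = 545; mod 256 = 33 → 21.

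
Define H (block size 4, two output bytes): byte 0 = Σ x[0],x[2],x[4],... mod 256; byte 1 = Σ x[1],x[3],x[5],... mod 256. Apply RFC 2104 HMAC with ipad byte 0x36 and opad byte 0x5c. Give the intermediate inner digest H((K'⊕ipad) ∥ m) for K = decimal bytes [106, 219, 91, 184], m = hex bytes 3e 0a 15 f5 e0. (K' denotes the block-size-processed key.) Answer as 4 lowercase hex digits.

Key decimal bytes [106, 219, 91, 184] = 6a db 5b b8 is exactly B = 4 bytes: K' = 6a db 5b b8.
K' ⊕ ipad = 5c ed 6d 8e.
Inner input = 5c ed 6d 8e ∥ 3e 0a 15 f5 e0.
Inner hash: even-index sum = 508 mod 256 = 252; odd-index sum = 634 mod 256 = 122 → fc 7a.

fc7a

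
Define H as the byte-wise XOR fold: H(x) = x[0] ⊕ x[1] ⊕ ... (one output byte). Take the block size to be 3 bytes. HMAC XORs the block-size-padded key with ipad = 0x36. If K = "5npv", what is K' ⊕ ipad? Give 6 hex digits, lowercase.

Key "5npv" = 35 6e 70 76 is 4 bytes > B = 3, so hash it first: H(key) = 5d, then zero-pad to 3 bytes: K' = 5d 00 00.
XOR each byte with 0x36: 5d⊕36=6b, 00⊕36=36, 00⊕36=36.

6b3636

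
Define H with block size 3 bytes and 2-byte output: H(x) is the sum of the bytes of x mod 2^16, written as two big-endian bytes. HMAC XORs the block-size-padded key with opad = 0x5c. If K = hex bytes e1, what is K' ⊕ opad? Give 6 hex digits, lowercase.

Key hex bytes e1 is 1 byte ≤ B = 3; zero-pad to 3 bytes: K' = e1 00 00.
XOR each byte with 0x5c: e1⊕5c=bd, 00⊕5c=5c, 00⊕5c=5c.

bd5c5c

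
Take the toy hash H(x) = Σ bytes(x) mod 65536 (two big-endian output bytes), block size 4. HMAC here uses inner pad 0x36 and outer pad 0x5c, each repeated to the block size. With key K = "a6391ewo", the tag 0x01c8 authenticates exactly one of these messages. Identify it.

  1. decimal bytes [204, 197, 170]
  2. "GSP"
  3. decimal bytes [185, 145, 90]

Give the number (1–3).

Key "a6391ewo" = 61 36 33 39 31 65 77 6f is 8 bytes > B = 4, so hash it first: H(key) = 02 7f, then zero-pad to 4 bytes: K' = 02 7f 00 00.
K' ⊕ ipad = 34 49 36 36; K' ⊕ opad = 5e 23 5c 5c.
m1: inner = H(34 49 36 36 cc c5 aa) = 03 24; tag = H(5e 23 5c 5c 03 24) = 0160
m2: inner = H(34 49 36 36 47 53 50) = 01 d3; tag = H(5e 23 5c 5c 01 d3) = 020d
m3: inner = H(34 49 36 36 b9 91 5a) = 02 8d; tag = H(5e 23 5c 5c 02 8d) = 01c8 ← matches

3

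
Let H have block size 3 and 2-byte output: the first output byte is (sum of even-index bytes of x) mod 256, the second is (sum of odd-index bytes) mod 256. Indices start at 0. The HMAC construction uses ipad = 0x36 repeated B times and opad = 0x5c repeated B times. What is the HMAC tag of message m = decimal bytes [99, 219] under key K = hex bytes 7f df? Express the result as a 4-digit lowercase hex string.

cbdd

Key hex bytes 7f df is 2 bytes ≤ B = 3; zero-pad to 3 bytes: K' = 7f df 00.
K' ⊕ ipad = 49 e9 36.  K' ⊕ opad = 23 83 5c.
Inner input = (K'⊕ipad) ∥ m = 49 e9 36 ∥ 63 db.
Inner hash: even-index sum = 346 mod 256 = 90; odd-index sum = 332 mod 256 = 76 → 5a 4c.
Outer input = (K'⊕opad) ∥ inner = 23 83 5c ∥ 5a 4c.
Outer hash (tag): even-index sum = 203 mod 256 = 203; odd-index sum = 221 mod 256 = 221 → cb dd.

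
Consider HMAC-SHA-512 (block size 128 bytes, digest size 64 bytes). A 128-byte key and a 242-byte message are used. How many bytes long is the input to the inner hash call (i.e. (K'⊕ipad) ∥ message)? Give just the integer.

370

Key is 128 ≤ 128 bytes, zero-padded: |K'| = 128.
Inner input = (K'⊕ipad) ∥ m → 128 + 242 = 370 bytes.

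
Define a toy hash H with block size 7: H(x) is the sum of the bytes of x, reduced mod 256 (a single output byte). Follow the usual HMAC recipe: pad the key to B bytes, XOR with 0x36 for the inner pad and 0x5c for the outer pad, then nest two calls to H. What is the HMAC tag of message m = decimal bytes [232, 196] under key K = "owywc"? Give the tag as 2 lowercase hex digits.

3c

Key "owywc" = 6f 77 79 77 63 is 5 bytes ≤ B = 7; zero-pad to 7 bytes: K' = 6f 77 79 77 63 00 00.
K' ⊕ ipad = 59 41 4f 41 55 36 36.  K' ⊕ opad = 33 2b 25 2b 3f 5c 5c.
Inner input = (K'⊕ipad) ∥ m = 59 41 4f 41 55 36 36 ∥ e8 c4.
Inner hash: sum = 89+65+79+65+85+54+54+232+196 = 919; mod 256 = 151 → 97.
Outer input = (K'⊕opad) ∥ inner = 33 2b 25 2b 3f 5c 5c ∥ 97.
Outer hash (tag): sum = 51+43+37+43+63+92+92+151 = 572; mod 256 = 60 → 3c.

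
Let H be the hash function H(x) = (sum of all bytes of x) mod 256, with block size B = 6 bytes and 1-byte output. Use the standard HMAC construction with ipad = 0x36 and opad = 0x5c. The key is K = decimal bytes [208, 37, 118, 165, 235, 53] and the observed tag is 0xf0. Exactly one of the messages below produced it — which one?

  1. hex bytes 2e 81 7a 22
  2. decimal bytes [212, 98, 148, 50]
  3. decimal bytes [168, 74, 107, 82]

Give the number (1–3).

Key decimal bytes [208, 37, 118, 165, 235, 53] = d0 25 76 a5 eb 35 is exactly B = 6 bytes: K' = d0 25 76 a5 eb 35.
K' ⊕ ipad = e6 13 40 93 dd 03; K' ⊕ opad = 8c 79 2a f9 b7 69.
m1: inner = H(e6 13 40 93 dd 03 2e 81 7a 22) = f7; tag = H(8c 79 2a f9 b7 69 f7) = 3f
m2: inner = H(e6 13 40 93 dd 03 d4 62 94 32) = a8; tag = H(8c 79 2a f9 b7 69 a8) = f0 ← matches
m3: inner = H(e6 13 40 93 dd 03 a8 4a 6b 52) = 5b; tag = H(8c 79 2a f9 b7 69 5b) = a3

2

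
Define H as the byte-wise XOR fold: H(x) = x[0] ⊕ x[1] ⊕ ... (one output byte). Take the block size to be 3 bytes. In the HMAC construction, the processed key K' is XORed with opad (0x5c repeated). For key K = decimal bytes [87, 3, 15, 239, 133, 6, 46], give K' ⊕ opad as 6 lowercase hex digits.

455c5c

Key decimal bytes [87, 3, 15, 239, 133, 6, 46] = 57 03 0f ef 85 06 2e is 7 bytes > B = 3, so hash it first: H(key) = 19, then zero-pad to 3 bytes: K' = 19 00 00.
XOR each byte with 0x5c: 19⊕5c=45, 00⊕5c=5c, 00⊕5c=5c.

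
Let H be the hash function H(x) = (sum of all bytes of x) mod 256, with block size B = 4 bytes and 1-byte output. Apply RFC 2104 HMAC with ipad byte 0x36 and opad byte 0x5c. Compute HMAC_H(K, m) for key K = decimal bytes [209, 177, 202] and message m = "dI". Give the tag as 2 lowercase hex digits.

Key decimal bytes [209, 177, 202] = d1 b1 ca is 3 bytes ≤ B = 4; zero-pad to 4 bytes: K' = d1 b1 ca 00.
K' ⊕ ipad = e7 87 fc 36.  K' ⊕ opad = 8d ed 96 5c.
Inner input = (K'⊕ipad) ∥ m = e7 87 fc 36 ∥ 64 49.
Inner hash: sum = 231+135+252+54+100+73 = 845; mod 256 = 77 → 4d.
Outer input = (K'⊕opad) ∥ inner = 8d ed 96 5c ∥ 4d.
Outer hash (tag): sum = 141+237+150+92+77 = 697; mod 256 = 185 → b9.

b9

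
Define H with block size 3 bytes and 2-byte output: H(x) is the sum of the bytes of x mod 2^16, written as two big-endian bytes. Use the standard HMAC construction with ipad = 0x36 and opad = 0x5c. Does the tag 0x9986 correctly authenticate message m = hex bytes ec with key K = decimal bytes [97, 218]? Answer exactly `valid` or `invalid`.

invalid

Key decimal bytes [97, 218] = 61 da is 2 bytes ≤ B = 3; zero-pad to 3 bytes: K' = 61 da 00.
K' ⊕ ipad = 57 ec 36; K' ⊕ opad = 3d 86 5c.
Inner hash: sum = 87+236+54+236 = 613 → 02 65.
Outer hash (recomputed tag): sum = 61+134+92+2+101 = 390 → 01 86.
Recomputed tag = 0186; claimed = 9986 → mismatch.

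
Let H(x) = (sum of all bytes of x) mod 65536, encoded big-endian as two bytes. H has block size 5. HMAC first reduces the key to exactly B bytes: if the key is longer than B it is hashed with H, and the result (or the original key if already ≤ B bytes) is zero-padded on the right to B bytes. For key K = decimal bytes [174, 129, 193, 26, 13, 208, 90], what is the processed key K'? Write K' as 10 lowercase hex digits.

|K| = 7 > B = 5, so first hash the key.
H(K): sum = 174+129+193+26+13+208+90 = 833 → 03 41.
Zero-pad H(K) = 03 41 to 5 bytes: K' = 03 41 00 00 00.

0341000000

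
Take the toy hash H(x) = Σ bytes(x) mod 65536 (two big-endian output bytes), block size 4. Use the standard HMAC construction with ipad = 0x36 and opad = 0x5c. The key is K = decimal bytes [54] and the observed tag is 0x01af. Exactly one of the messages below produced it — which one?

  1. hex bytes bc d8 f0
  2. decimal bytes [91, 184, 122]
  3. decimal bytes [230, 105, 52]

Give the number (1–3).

2

Key decimal bytes [54] = 36 is 1 byte ≤ B = 4; zero-pad to 4 bytes: K' = 36 00 00 00.
K' ⊕ ipad = 00 36 36 36; K' ⊕ opad = 6a 5c 5c 5c.
m1: inner = H(00 36 36 36 bc d8 f0) = 03 26; tag = H(6a 5c 5c 5c 03 26) = 01a7
m2: inner = H(00 36 36 36 5b b8 7a) = 02 2f; tag = H(6a 5c 5c 5c 02 2f) = 01af ← matches
m3: inner = H(00 36 36 36 e6 69 34) = 02 25; tag = H(6a 5c 5c 5c 02 25) = 01a5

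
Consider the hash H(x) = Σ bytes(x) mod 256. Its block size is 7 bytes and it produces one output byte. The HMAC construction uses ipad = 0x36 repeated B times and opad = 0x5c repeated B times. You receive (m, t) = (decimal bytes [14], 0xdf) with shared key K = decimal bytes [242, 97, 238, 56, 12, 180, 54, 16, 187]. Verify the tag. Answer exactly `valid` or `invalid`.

invalid

Key decimal bytes [242, 97, 238, 56, 12, 180, 54, 16, 187] = f2 61 ee 38 0c b4 36 10 bb is 9 bytes > B = 7, so hash it first: H(key) = 3a, then zero-pad to 7 bytes: K' = 3a 00 00 00 00 00 00.
K' ⊕ ipad = 0c 36 36 36 36 36 36; K' ⊕ opad = 66 5c 5c 5c 5c 5c 5c.
Inner hash: sum = 12+54+54+54+54+54+54+14 = 350; mod 256 = 94 → 5e.
Outer hash (recomputed tag): sum = 102+92+92+92+92+92+92+94 = 748; mod 256 = 236 → ec.
Recomputed tag = ec; claimed = df → mismatch.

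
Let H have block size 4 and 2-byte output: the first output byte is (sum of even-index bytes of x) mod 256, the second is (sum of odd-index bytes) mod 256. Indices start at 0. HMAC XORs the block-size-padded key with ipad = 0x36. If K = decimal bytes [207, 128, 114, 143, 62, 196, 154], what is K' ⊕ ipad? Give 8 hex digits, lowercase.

2fe53636

Key decimal bytes [207, 128, 114, 143, 62, 196, 154] = cf 80 72 8f 3e c4 9a is 7 bytes > B = 4, so hash it first: H(key) = 19 d3, then zero-pad to 4 bytes: K' = 19 d3 00 00.
XOR each byte with 0x36: 19⊕36=2f, d3⊕36=e5, 00⊕36=36, 00⊕36=36.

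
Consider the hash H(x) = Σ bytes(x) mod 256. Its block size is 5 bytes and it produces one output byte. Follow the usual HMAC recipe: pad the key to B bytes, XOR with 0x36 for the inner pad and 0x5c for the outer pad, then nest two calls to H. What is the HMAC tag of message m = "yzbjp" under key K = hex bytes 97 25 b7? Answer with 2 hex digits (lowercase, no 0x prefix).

b7

Key hex bytes 97 25 b7 is 3 bytes ≤ B = 5; zero-pad to 5 bytes: K' = 97 25 b7 00 00.
K' ⊕ ipad = a1 13 81 36 36.  K' ⊕ opad = cb 79 eb 5c 5c.
Inner input = (K'⊕ipad) ∥ m = a1 13 81 36 36 ∥ 79 7a 62 6a 70.
Inner hash: sum = 161+19+129+54+54+121+122+98+106+112 = 976; mod 256 = 208 → d0.
Outer input = (K'⊕opad) ∥ inner = cb 79 eb 5c 5c ∥ d0.
Outer hash (tag): sum = 203+121+235+92+92+208 = 951; mod 256 = 183 → b7.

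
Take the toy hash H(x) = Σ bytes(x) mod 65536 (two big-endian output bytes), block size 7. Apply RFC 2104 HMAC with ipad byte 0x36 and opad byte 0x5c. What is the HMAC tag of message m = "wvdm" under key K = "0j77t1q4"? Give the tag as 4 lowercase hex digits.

Key "0j77t1q4" = 30 6a 37 37 74 31 71 34 is 8 bytes > B = 7, so hash it first: H(key) = 02 52, then zero-pad to 7 bytes: K' = 02 52 00 00 00 00 00.
K' ⊕ ipad = 34 64 36 36 36 36 36.  K' ⊕ opad = 5e 0e 5c 5c 5c 5c 5c.
Inner input = (K'⊕ipad) ∥ m = 34 64 36 36 36 36 36 ∥ 77 76 64 6d.
Inner hash: sum = 52+100+54+54+54+54+54+119+118+100+109 = 868 → 03 64.
Outer input = (K'⊕opad) ∥ inner = 5e 0e 5c 5c 5c 5c 5c ∥ 03 64.
Outer hash (tag): sum = 94+14+92+92+92+92+92+3+100 = 671 → 02 9f.

029f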